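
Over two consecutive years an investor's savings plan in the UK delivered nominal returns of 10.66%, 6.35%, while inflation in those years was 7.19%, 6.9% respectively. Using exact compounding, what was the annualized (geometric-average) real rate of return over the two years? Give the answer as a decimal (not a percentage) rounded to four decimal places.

Nominal growth factor = 1.1066 × 1.0635 = 1.17686910
Price-level growth factor = 1.0719 × 1.0690 = 1.14586110
Real growth factor = 1.17686910 / 1.14586110 = 1.02706087
Annualized real rate = 1.02706087^(1/2) − 1 = 1.3440% → 0.0134.

0.0134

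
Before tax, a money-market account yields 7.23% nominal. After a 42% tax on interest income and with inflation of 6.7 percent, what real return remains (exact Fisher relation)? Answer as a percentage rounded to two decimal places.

-2.35%

After-tax nominal return = 7.23% × (1 − 0.42) = 4.1934%.
1 + r = 1.041934 / 1.06700 = 0.976508
After-tax real rate = 0.976508 − 1 → -2.35%.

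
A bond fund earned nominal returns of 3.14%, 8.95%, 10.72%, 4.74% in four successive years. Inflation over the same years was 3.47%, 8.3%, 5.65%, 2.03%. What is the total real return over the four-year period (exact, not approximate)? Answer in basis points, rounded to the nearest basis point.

Compound the nominal returns: 1.0314 × 1.0895 × 1.1072 × 1.0474 = 1.303146.
Compound inflation: 1.0347 × 1.0830 × 1.0565 × 1.0203 = 1.207926.
Deflate: 1.303146 / 1.207926 = 1.078829.
Total real return = 1.078829 − 1 → 788 basis points.

788 basis points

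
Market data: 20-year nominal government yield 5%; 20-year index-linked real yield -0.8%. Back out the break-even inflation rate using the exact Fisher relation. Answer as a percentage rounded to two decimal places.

5.85%

(1 + π) = (1 + i)/(1 + r) = 1.05000 / 0.99200 = 1.058468
Break-even inflation = 1.058468 − 1 → 5.85%.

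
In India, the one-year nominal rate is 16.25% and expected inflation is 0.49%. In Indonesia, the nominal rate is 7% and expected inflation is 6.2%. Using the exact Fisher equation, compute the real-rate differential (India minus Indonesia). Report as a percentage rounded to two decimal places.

India: (1 + 0.1625)/(1 + 0.0049) − 1 = 15.6832%
Indonesia: (1 + 0.0700)/(1 + 0.0620) − 1 = 0.7533%
Differential = 15.6832% − 0.7533% = 14.9299% → 14.93%.

14.93%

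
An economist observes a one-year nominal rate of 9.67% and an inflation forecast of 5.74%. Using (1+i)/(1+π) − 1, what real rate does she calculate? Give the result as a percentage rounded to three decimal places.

By the Fisher equation, 1 + r = (1 + i)/(1 + π).
1 + r = 1.09670 / 1.05740 = 1.037167
r = 1.037167 − 1 = 3.7167%, i.e. 3.717%.

3.717%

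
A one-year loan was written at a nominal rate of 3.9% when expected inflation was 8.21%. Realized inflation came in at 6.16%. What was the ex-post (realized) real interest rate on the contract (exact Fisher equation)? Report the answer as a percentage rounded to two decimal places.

-2.13%

Ex-post: (1 + 0.0390)/(1 + 0.0616) − 1 = -2.1289%
So the realized real rate is -2.13%.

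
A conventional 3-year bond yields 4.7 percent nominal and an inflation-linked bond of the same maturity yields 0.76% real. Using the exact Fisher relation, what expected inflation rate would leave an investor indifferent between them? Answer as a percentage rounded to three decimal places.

3.910%

(1 + π) = (1 + i)/(1 + r) = 1.04700 / 1.00760 = 1.039103
Break-even inflation = 1.039103 − 1 → 3.910%.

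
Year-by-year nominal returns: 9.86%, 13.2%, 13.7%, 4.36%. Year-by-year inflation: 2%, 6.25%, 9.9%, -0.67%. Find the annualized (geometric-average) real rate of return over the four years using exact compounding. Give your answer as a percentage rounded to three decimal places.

5.680%

Compound the nominal returns: 1.0986 × 1.1320 × 1.1370 × 1.0436 = 1.47564047.
Compound inflation: 1.0200 × 1.0625 × 1.0990 × 0.9933 = 1.18306127.
Deflate: 1.47564047 / 1.18306127 = 1.24730688.
Annualized real rate = 1.24730688^(1/4) − 1 = 5.6801% → 5.680%.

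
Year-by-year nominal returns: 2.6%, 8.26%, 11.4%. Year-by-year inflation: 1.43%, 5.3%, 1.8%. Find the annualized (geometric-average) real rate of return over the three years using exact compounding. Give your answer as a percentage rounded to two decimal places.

Nominal growth factor = 1.0260 × 1.0826 × 1.1140 = 1.23737283
Price-level growth factor = 1.0143 × 1.0530 × 1.0180 = 1.08728294
Real growth factor = 1.23737283 / 1.08728294 = 1.13804124
Annualized real rate = 1.13804124^(1/3) − 1 = 4.4045% → 4.40%.

4.40%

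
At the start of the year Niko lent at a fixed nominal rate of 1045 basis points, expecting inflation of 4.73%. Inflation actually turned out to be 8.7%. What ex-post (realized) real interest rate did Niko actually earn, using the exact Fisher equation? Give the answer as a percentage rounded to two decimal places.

1.61%

Ex-post: (1 + 0.1045)/(1 + 0.0870) − 1 = 1.6099%
So the realized real rate is 1.61%.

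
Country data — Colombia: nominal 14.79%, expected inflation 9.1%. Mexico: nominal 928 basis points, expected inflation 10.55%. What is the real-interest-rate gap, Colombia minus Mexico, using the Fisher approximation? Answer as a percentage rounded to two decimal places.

Colombia: 14.79% − 9.1% = 5.690%
Mexico: 9.28% − 10.55% = -1.270%
Differential = 6.960% → 6.96%.

6.96%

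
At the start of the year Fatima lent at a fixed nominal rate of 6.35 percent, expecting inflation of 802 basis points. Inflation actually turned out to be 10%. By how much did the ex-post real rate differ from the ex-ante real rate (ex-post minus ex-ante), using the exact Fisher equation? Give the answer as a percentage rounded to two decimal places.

Ex-ante: (1 + 0.0635)/(1 + 0.0802) − 1 = -1.5460%
Ex-post: (1 + 0.0635)/(1 + 0.1000) − 1 = -3.3182%
Difference (ex-post − ex-ante) = -1.7722% → -1.77%.

-1.77%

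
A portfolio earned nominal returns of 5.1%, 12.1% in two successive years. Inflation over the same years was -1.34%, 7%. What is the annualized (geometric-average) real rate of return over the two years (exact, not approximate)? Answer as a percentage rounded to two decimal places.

5.64%

Compound the nominal returns: 1.0510 × 1.1210 = 1.17817100.
Compound inflation: 0.9866 × 1.0700 = 1.05566200.
Deflate: 1.17817100 / 1.05566200 = 1.11604946.
Annualized real rate = 1.11604946^(1/2) − 1 = 5.6432% → 5.64%.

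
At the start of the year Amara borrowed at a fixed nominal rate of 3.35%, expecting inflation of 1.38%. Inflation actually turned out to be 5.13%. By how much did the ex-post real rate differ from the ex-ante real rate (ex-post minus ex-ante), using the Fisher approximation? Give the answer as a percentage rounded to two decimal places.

Ex-ante: 3.35% − 1.38% = 1.970%
Ex-post: 3.35% − 5.13% = -1.780%
Difference (ex-post − ex-ante) = -3.7500% → -3.75%.

-3.75%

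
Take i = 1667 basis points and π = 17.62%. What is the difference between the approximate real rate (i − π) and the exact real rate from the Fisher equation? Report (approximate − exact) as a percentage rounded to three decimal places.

Approximate: r ≈ 16.670% − 17.620% = -0.9500%
Exact: (1 + 0.1667)/(1 + 0.1762) − 1 = -0.8077%
Error = -0.9500% − (-0.8077%) = -0.1423% → -0.142%.

-0.142%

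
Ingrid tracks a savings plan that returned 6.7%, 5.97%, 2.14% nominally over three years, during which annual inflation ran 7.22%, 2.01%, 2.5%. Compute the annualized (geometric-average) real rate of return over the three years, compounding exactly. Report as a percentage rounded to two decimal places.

Nominal growth factor = 1.0670 × 1.0597 × 1.0214 = 1.15489688
Price-level growth factor = 1.0722 × 1.0201 × 1.0250 = 1.12109500
Real growth factor = 1.15489688 / 1.12109500 = 1.03015077
Annualized real rate = 1.03015077^(1/3) − 1 = 0.9951% → 1.00%.

1.00%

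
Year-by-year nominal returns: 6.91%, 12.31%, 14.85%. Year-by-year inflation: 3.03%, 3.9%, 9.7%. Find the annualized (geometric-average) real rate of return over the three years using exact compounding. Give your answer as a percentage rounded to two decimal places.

Compound the nominal returns: 1.0691 × 1.1231 × 1.1485 = 1.37901108.
Compound inflation: 1.0303 × 1.0390 × 1.0970 = 1.17431842.
Deflate: 1.37901108 / 1.17431842 = 1.17430763.
Annualized real rate = 1.17430763^(1/3) − 1 = 5.5020% → 5.50%.

5.50%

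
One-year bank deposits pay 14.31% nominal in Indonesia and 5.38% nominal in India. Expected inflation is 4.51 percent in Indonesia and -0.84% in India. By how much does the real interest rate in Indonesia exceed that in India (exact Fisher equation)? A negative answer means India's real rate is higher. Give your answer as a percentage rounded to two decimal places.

3.10%

Indonesia: (1 + 0.1431)/(1 + 0.0451) − 1 = 9.3771%
India: (1 + 0.0538)/(1 − 0.0084) − 1 = 6.2727%
Differential = 9.3771% − 6.2727% = 3.1044% → 3.10%.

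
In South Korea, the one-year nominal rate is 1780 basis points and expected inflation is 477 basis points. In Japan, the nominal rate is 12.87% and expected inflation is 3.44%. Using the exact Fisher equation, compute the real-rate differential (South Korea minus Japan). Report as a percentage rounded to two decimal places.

3.32%

South Korea: (1 + 0.1780)/(1 + 0.0477) − 1 = 12.4368%
Japan: (1 + 0.1287)/(1 + 0.0344) − 1 = 9.1164%
Differential = 12.4368% − 9.1164% = 3.3204% → 3.32%.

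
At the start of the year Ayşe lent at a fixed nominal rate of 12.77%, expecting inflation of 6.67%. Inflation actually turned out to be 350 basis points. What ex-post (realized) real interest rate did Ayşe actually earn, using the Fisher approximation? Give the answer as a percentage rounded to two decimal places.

9.27%

Ex-post: 12.77% − 3.5% = 9.270%
So the realized real rate is 9.27%.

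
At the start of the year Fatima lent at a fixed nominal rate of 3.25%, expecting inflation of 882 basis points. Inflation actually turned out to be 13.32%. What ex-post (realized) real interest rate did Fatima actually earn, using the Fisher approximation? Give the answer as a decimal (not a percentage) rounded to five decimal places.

-0.10070

Ex-post: 3.25% − 13.32% = -10.070%
So the realized real rate is -0.10070.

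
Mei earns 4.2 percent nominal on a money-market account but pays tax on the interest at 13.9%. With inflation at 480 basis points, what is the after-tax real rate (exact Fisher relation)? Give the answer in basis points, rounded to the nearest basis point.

After-tax nominal return = 4.2% × (1 − 0.139) = 3.6162%.
1 + r = 1.036162 / 1.04800 = 0.988704
After-tax real rate = 0.988704 − 1 → -113 basis points.

-113 basis points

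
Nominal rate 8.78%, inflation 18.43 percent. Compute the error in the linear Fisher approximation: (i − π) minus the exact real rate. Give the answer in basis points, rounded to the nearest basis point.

-150 basis points

Approximate: r ≈ 8.780% − 18.430% = -9.6500%
Exact: (1 + 0.0878)/(1 + 0.1843) − 1 = -8.1483%
Error = -9.6500% − (-8.1483%) = -1.5017% → -150 basis points.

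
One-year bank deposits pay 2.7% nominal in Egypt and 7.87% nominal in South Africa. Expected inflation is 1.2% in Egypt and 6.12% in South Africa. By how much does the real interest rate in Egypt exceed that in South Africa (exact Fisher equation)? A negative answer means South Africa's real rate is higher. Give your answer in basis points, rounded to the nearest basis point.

-17 basis points

Egypt: (1 + 0.0270)/(1 + 0.0120) − 1 = 1.4822%
South Africa: (1 + 0.0787)/(1 + 0.0612) − 1 = 1.6491%
Differential = 1.4822% − 1.6491% = -0.1669% → -17 basis points.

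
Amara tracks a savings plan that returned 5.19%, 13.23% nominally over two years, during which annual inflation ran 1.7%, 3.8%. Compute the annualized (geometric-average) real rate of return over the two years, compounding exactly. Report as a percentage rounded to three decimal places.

Compound the nominal returns: 1.0519 × 1.1323 = 1.19106637.
Compound inflation: 1.0170 × 1.0380 = 1.05564600.
Deflate: 1.19106637 / 1.05564600 = 1.12828199.
Annualized real rate = 1.12828199^(1/2) − 1 = 6.2206% → 6.221%.

6.221%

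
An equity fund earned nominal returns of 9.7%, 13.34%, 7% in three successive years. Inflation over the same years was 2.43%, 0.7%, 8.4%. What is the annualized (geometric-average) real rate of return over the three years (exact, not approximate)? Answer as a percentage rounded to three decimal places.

5.965%

Nominal growth factor = 1.0970 × 1.1334 × 1.0700 = 1.33037359
Price-level growth factor = 1.0243 × 1.0070 × 1.0840 = 1.11811359
Real growth factor = 1.33037359 / 1.11811359 = 1.18983760
Annualized real rate = 1.18983760^(1/3) − 1 = 5.9650% → 5.965%.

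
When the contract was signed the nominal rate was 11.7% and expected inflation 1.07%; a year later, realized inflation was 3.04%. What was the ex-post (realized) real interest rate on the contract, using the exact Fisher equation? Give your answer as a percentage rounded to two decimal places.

Ex-post: (1 + 0.1170)/(1 + 0.0304) − 1 = 8.4045%
So the realized real rate is 8.40%.

8.40%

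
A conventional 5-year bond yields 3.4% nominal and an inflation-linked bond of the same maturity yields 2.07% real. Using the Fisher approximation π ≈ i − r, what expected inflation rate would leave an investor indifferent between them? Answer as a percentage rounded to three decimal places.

π ≈ i − r = 3.4% − 2.07% → 1.330%.

1.330%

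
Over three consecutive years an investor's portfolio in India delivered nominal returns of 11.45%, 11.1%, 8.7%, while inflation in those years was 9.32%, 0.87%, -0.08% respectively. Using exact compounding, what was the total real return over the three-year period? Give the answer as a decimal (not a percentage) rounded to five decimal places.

0.22155

Compound the nominal returns: 1.1145 × 1.1110 × 1.0870 = 1.3459337.
Compound inflation: 1.0932 × 1.0087 × 0.9992 = 1.1018287.
Deflate: 1.3459337 / 1.1018287 = 1.2215454.
Total real return = 1.2215454 − 1 → 0.22155.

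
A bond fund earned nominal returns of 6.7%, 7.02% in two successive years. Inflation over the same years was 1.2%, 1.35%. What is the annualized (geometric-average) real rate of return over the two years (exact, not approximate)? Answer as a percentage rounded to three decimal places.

5.515%

Compound the nominal returns: 1.0670 × 1.0702 = 1.14190340.
Compound inflation: 1.0120 × 1.0135 = 1.02566200.
Deflate: 1.14190340 / 1.02566200 = 1.11333305.
Annualized real rate = 1.11333305^(1/2) − 1 = 5.5146% → 5.515%.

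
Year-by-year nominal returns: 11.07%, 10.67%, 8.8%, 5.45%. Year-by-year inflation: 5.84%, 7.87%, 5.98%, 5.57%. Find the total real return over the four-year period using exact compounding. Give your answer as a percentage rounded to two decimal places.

Compound the nominal returns: 1.1107 × 1.1067 × 1.0880 × 1.0545 = 1.410270.
Compound inflation: 1.0584 × 1.0787 × 1.0598 × 1.0557 = 1.277365.
Deflate: 1.410270 / 1.277365 = 1.104046.
Total real return = 1.104046 − 1 → 10.40%.

10.40%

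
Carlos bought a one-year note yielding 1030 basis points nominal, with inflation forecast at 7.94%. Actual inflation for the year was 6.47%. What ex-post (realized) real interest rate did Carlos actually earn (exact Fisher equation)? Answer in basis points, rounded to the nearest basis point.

360 basis points

Ex-post: (1 + 0.1030)/(1 + 0.0647) − 1 = 3.5973%
So the realized real rate is 360 basis points.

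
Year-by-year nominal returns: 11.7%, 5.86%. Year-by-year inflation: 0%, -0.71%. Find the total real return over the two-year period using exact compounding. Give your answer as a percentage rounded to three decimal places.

19.091%

Compound the nominal returns: 1.1170 × 1.0586 = 1.182456.
Compound inflation: 1.0000 × 0.9929 = 0.992900.
Deflate: 1.182456 / 0.992900 = 1.190912.
Total real return = 1.190912 − 1 → 19.091%.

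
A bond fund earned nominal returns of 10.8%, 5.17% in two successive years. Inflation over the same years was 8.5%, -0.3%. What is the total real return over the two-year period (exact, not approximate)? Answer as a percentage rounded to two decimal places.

7.72%

Nominal growth factor = 1.1080 × 1.0517 = 1.165284
Price-level growth factor = 1.0850 × 0.9970 = 1.081745
Real growth factor = 1.165284 / 1.081745 = 1.077226
Total real return = 1.077226 − 1 → 7.72%.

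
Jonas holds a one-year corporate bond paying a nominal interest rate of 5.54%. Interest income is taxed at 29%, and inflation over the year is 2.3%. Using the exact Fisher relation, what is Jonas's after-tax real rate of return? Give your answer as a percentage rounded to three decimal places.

1.597%

After-tax nominal return = 5.54% × (1 − 0.29) = 3.9334%.
1 + r = 1.039334 / 1.02300 = 1.015967
After-tax real rate = 1.015967 − 1 → 1.597%.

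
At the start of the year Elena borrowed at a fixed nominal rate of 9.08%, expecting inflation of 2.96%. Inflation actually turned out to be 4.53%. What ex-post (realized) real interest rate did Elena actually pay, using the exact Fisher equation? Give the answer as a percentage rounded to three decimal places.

Ex-post: (1 + 0.0908)/(1 + 0.0453) − 1 = 4.3528%
So the realized real rate is 4.353%.

4.353%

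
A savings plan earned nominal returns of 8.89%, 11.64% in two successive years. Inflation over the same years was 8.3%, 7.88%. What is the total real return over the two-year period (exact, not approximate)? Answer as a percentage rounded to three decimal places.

4.049%

Compound the nominal returns: 1.0889 × 1.1164 = 1.215648.
Compound inflation: 1.0830 × 1.0788 = 1.168340.
Deflate: 1.215648 / 1.168340 = 1.040491.
Total real return = 1.040491 − 1 → 4.049%.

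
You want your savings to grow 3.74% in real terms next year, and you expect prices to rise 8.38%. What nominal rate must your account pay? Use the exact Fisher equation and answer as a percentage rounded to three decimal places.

(1 + i) = (1 + r)(1 + π) = 1.03740 × 1.08380 = 1.12433412
i = 1.12433412 − 1, so the required nominal rate is 12.433%.

12.433%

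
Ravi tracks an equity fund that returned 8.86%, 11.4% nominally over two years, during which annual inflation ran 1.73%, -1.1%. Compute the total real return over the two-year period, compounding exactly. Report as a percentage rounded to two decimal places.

20.53%

Compound the nominal returns: 1.0886 × 1.1140 = 1.212700.
Compound inflation: 1.0173 × 0.9890 = 1.006110.
Deflate: 1.212700 / 1.006110 = 1.205336.
Total real return = 1.205336 − 1 → 20.53%.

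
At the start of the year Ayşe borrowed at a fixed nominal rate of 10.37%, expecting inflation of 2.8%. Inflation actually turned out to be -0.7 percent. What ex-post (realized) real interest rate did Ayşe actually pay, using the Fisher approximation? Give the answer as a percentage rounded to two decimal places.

Ex-post: 10.37% − (-0.7%) = 11.070%
So the realized real rate is 11.07%.

11.07%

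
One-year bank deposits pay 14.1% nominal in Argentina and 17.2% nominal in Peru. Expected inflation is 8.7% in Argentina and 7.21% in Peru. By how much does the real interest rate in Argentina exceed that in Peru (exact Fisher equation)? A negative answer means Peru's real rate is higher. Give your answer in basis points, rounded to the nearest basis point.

Argentina: (1 + 0.1410)/(1 + 0.0870) − 1 = 4.9678%
Peru: (1 + 0.1720)/(1 + 0.0721) − 1 = 9.3182%
Differential = 4.9678% − 9.3182% = -4.3504% → -435 basis points.

-435 basis points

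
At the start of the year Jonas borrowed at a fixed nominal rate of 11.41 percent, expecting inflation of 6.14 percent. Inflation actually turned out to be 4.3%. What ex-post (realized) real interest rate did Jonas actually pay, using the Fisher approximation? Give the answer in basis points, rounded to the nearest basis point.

Ex-post: 11.41% − 4.3% = 7.110%
So the realized real rate is 711 basis points.

711 basis points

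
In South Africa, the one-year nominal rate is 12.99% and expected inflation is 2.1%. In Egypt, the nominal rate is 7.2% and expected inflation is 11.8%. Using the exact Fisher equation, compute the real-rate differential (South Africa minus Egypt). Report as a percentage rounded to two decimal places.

14.78%

South Africa: (1 + 0.1299)/(1 + 0.0210) − 1 = 10.6660%
Egypt: (1 + 0.0720)/(1 + 0.1180) − 1 = -4.1145%
Differential = 10.6660% − (-4.1145%) = 14.7805% → 14.78%.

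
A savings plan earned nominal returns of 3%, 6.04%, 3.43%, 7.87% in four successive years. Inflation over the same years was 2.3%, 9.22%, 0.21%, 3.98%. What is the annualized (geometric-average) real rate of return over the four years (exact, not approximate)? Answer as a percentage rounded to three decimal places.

Compound the nominal returns: 1.0300 × 1.0604 × 1.0343 × 1.0787 = 1.21858028.
Compound inflation: 1.0230 × 1.0922 × 1.0021 × 1.0398 = 1.16422972.
Deflate: 1.21858028 / 1.16422972 = 1.04668371.
Annualized real rate = 1.04668371^(1/4) − 1 = 1.1472% → 1.147%.

1.147%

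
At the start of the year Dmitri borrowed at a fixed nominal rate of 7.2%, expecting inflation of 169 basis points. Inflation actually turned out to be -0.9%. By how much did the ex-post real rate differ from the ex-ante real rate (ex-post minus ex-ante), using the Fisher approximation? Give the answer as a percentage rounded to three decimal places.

Ex-ante: 7.2% − 1.69% = 5.510%
Ex-post: 7.2% − (-0.9%) = 8.100%
Difference (ex-post − ex-ante) = 2.5900% → 2.590%.

2.590%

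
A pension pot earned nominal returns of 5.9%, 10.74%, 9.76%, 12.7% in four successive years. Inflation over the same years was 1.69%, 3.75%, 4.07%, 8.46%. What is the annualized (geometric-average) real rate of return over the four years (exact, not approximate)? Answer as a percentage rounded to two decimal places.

Nominal growth factor = 1.0590 × 1.1074 × 1.0976 × 1.1270 = 1.45066955
Price-level growth factor = 1.0169 × 1.0375 × 1.0407 × 1.0846 = 1.19086219
Real growth factor = 1.45066955 / 1.19086219 = 1.21816744
Annualized real rate = 1.21816744^(1/4) − 1 = 5.0574% → 5.06%.

5.06%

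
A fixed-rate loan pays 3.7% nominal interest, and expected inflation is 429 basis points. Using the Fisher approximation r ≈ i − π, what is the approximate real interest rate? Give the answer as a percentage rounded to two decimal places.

-0.59%

r ≈ i − π = 3.7% − 4.29% = -0.59%.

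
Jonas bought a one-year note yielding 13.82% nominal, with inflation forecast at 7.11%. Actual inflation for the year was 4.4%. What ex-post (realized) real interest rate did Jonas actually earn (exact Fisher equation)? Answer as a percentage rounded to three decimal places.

9.023%

Ex-post: (1 + 0.1382)/(1 + 0.0440) − 1 = 9.0230%
So the realized real rate is 9.023%.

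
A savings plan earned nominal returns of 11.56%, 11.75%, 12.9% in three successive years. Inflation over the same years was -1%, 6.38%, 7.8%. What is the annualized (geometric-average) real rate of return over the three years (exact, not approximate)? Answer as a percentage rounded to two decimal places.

Nominal growth factor = 1.1156 × 1.1175 × 1.1290 = 1.40750511
Price-level growth factor = 0.9900 × 1.0638 × 1.0780 = 1.13530864
Real growth factor = 1.40750511 / 1.13530864 = 1.23975548
Annualized real rate = 1.23975548^(1/3) − 1 = 7.4266% → 7.43%.

7.43%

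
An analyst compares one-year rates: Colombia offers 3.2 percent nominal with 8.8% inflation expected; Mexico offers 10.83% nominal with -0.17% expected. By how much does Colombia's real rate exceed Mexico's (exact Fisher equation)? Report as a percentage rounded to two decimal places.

Colombia: (1 + 0.0320)/(1 + 0.0880) − 1 = -5.1471%
Mexico: (1 + 0.1083)/(1 − 0.0017) − 1 = 11.0187%
Differential = -5.1471% − 11.0187% = -16.1658% → -16.17%.

-16.17%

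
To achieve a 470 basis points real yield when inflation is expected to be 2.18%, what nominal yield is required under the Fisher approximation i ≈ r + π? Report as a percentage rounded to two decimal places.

i ≈ r + π = 4.7% + 2.18% = 6.88%.

6.88%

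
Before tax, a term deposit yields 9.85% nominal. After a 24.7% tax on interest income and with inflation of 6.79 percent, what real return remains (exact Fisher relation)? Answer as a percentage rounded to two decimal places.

After-tax nominal return = 9.85% × (1 − 0.247) = 7.41705%.
1 + r = 1.0741705 / 1.06790 = 1.005872
After-tax real rate = 1.005872 − 1 → 0.59%.

0.59%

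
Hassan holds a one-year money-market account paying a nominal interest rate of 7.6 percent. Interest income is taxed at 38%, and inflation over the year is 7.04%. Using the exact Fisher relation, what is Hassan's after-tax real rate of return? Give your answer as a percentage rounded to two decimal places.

After-tax nominal return = 7.6% × (1 − 0.38) = 4.7120%.
1 + r = 1.04712 / 1.07040 = 0.978251
After-tax real rate = 0.978251 − 1 → -2.17%.

-2.17%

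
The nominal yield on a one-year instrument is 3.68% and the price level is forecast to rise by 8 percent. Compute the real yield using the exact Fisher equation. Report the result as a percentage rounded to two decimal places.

1 + r = 1.03680 / 1.08000 = 0.960000
r = 0.960000 − 1 = -4.0000%, i.e. -4.00%.

-4.00%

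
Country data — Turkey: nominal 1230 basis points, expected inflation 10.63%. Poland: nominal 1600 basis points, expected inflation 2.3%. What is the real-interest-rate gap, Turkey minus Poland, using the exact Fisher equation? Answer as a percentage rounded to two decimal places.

Turkey: (1 + 0.1230)/(1 + 0.1063) − 1 = 1.5095%
Poland: (1 + 0.1600)/(1 + 0.0230) − 1 = 13.3920%
Differential = 1.5095% − 13.3920% = -11.8824% → -11.88%.

-11.88%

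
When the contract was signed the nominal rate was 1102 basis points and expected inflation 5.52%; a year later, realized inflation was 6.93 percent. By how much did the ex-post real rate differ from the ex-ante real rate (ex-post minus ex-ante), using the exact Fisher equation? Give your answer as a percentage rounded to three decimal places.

-1.387%

Ex-ante: (1 + 0.1102)/(1 + 0.0552) − 1 = 5.2123%
Ex-post: (1 + 0.1102)/(1 + 0.0693) − 1 = 3.8249%
Difference (ex-post − ex-ante) = -1.3873% → -1.387%.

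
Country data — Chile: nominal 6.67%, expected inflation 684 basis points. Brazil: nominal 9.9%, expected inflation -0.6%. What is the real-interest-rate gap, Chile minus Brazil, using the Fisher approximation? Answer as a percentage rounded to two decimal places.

-10.67%

Chile: 6.67% − 6.84% = -0.170%
Brazil: 9.9% − (-0.6%) = 10.500%
Differential = -10.670% → -10.67%.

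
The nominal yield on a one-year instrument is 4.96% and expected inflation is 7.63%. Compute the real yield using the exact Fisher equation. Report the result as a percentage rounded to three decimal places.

-2.481%

By the Fisher relation, 1 + r = (1 + i)/(1 + π).
1 + r = 1.04960 / 1.07630 = 0.975193
r = 0.975193 − 1 = -2.4807%, i.e. -2.481%.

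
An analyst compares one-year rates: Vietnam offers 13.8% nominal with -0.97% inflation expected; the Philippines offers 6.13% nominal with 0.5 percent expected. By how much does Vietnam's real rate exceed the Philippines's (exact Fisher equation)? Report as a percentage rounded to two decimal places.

9.31%

Vietnam: (1 + 0.1380)/(1 − 0.0097) − 1 = 14.9147%
The Philippines: (1 + 0.0613)/(1 + 0.0050) − 1 = 5.6020%
Differential = 14.9147% − 5.6020% = 9.3127% → 9.31%.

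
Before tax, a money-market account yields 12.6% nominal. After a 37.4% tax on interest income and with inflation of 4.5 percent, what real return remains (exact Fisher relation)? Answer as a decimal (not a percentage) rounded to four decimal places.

After-tax nominal return = 12.6% × (1 − 0.374) = 7.8876%.
1 + r = 1.078876 / 1.04500 = 1.032417
After-tax real rate = 1.032417 − 1 → 0.0324.

0.0324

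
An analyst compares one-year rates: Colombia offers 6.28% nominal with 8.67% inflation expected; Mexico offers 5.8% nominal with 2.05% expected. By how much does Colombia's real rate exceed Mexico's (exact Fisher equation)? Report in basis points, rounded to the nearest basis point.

-587 basis points

Colombia: (1 + 0.0628)/(1 + 0.0867) − 1 = -2.1993%
Mexico: (1 + 0.0580)/(1 + 0.0205) − 1 = 3.6747%
Differential = -2.1993% − 3.6747% = -5.8740% → -587 basis points.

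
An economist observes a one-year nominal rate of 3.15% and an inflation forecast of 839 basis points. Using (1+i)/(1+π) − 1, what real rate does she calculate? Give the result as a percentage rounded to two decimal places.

By the Fisher equation, 1 + r = (1 + i)/(1 + π).
1 + r = 1.03150 / 1.08390 = 0.951656
r = 0.951656 − 1 = -4.8344%, i.e. -4.83%.

-4.83%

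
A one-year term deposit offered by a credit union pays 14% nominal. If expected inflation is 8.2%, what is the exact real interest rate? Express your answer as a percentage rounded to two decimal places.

1 + r = 1.14000 / 1.08200 = 1.053604
r = 1.053604 − 1 = 5.3604%, i.e. 5.36%.

5.36%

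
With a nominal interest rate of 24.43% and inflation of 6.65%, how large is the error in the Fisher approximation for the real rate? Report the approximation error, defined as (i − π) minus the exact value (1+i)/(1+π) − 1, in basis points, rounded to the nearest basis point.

Approximate: r ≈ 24.430% − 6.650% = 17.7800%
Exact: (1 + 0.2443)/(1 + 0.0665) − 1 = 16.6714%
Error = 17.7800% − 16.6714% = 1.1086% → 111 basis points.

111 basis points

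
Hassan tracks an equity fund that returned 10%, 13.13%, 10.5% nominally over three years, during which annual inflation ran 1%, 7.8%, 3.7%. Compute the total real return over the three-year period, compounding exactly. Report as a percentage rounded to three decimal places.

21.791%

Compound the nominal returns: 1.1000 × 1.1313 × 1.1050 = 1.375095.
Compound inflation: 1.0100 × 1.0780 × 1.0370 = 1.129065.
Deflate: 1.375095 / 1.129065 = 1.217906.
Total real return = 1.217906 − 1 → 21.791%.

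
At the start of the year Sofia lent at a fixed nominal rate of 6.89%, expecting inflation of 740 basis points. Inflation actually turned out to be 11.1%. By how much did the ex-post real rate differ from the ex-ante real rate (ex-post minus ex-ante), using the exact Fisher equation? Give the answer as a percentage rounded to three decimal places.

-3.315%

Ex-ante: (1 + 0.0689)/(1 + 0.0740) − 1 = -0.47486%
Ex-post: (1 + 0.0689)/(1 + 0.1110) − 1 = -3.78938%
Difference (ex-post − ex-ante) = -3.31452% → -3.315%.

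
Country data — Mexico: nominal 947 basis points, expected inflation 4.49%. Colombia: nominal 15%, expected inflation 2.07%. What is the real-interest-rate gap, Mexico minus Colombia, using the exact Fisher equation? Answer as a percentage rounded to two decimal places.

Mexico: (1 + 0.0947)/(1 + 0.0449) − 1 = 4.7660%
Colombia: (1 + 0.1500)/(1 + 0.0207) − 1 = 12.6678%
Differential = 4.7660% − 12.6678% = -7.9018% → -7.90%.

-7.90%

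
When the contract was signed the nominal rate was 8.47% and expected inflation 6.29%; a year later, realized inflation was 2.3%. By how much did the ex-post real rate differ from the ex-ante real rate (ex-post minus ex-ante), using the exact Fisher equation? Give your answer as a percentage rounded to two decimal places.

Ex-ante: (1 + 0.0847)/(1 + 0.0629) − 1 = 2.0510%
Ex-post: (1 + 0.0847)/(1 + 0.0230) − 1 = 6.0313%
Difference (ex-post − ex-ante) = 3.9803% → 3.98%.

3.98%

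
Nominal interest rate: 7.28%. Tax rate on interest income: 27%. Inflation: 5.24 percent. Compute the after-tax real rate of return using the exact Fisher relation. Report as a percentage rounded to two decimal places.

After-tax nominal return = 7.28% × (1 − 0.27) = 5.3144%.
1 + r = 1.053144 / 1.05240 = 1.000707
After-tax real rate = 1.000707 − 1 → 0.07%.

0.07%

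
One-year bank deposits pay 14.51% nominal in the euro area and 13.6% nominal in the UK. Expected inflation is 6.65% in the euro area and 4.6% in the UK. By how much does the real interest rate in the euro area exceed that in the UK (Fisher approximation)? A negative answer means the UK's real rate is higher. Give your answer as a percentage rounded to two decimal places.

The euro area: 14.51% − 6.65% = 7.860%
The UK: 13.6% − 4.6% = 9.000%
Differential = -1.140% → -1.14%.

-1.14%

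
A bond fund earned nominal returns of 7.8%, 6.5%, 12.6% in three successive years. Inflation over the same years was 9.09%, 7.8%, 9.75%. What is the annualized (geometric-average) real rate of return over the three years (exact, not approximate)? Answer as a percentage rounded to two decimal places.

0.05%

Compound the nominal returns: 1.0780 × 1.0650 × 1.1260 = 1.29272682.
Compound inflation: 1.0909 × 1.0780 × 1.0975 = 1.29064924.
Deflate: 1.29272682 / 1.29064924 = 1.00160971.
Annualized real rate = 1.00160971^(1/3) − 1 = 0.0536% → 0.05%.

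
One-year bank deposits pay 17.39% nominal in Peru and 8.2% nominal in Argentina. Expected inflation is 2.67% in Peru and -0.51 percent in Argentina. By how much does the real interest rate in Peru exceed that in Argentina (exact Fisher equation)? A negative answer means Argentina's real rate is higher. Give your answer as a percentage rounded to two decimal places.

Peru: (1 + 0.1739)/(1 + 0.0267) − 1 = 14.3372%
Argentina: (1 + 0.0820)/(1 − 0.0051) − 1 = 8.7546%
Differential = 14.3372% − 8.7546% = 5.5825% → 5.58%.

5.58%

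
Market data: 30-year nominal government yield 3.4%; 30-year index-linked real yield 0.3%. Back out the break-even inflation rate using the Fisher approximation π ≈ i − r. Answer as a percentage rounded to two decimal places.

π ≈ i − r = 3.4% − 0.3% → 3.10%.

3.10%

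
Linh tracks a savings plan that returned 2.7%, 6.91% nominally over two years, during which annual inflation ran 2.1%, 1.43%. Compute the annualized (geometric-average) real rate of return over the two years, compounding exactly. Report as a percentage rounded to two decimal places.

2.97%

Nominal growth factor = 1.0270 × 1.0691 = 1.09796570
Price-level growth factor = 1.0210 × 1.0143 = 1.03560030
Real growth factor = 1.09796570 / 1.03560030 = 1.06022150
Annualized real rate = 1.06022150^(1/2) − 1 = 2.9671% → 2.97%.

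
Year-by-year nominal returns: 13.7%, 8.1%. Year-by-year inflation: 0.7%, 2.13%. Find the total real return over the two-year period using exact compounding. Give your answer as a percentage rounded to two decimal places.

Nominal growth factor = 1.1370 × 1.0810 = 1.229097
Price-level growth factor = 1.0070 × 1.0213 = 1.028449
Real growth factor = 1.229097 / 1.028449 = 1.195098
Total real return = 1.195098 − 1 → 19.51%.

19.51%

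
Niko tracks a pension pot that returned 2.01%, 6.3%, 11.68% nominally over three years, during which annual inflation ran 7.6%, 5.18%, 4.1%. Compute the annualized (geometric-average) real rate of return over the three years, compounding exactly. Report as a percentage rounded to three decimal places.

0.922%

Nominal growth factor = 1.0201 × 1.0630 × 1.1168 = 1.21102028
Price-level growth factor = 1.0760 × 1.0518 × 1.0410 = 1.17813801
Real growth factor = 1.21102028 / 1.17813801 = 1.02791038
Annualized real rate = 1.02791038^(1/3) − 1 = 0.9218% → 0.922%.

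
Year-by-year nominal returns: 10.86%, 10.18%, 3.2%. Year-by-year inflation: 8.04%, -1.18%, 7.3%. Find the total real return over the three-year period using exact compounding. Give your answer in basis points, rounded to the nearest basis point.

Nominal growth factor = 1.1086 × 1.1018 × 1.0320 = 1.260542
Price-level growth factor = 1.0804 × 0.9882 × 1.0730 = 1.145590
Real growth factor = 1.260542 / 1.145590 = 1.100343
Total real return = 1.100343 − 1 → 1003 basis points.

1003 basis points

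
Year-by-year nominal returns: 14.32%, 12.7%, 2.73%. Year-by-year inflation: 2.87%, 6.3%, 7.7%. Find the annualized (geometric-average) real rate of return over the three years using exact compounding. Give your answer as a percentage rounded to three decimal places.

Nominal growth factor = 1.1432 × 1.1270 × 1.0273 = 1.323559349
Price-level growth factor = 1.0287 × 1.0630 × 1.0770 = 1.177708224
Real growth factor = 1.323559349 / 1.177708224 = 1.123843174
Annualized real rate = 1.123843174^(1/3) − 1 = 3.96853% → 3.969%.

3.969%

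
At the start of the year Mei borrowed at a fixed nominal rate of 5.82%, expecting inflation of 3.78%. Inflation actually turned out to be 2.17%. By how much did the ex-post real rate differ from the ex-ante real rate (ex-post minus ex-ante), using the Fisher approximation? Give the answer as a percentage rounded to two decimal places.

Ex-ante: 5.82% − 3.78% = 2.040%
Ex-post: 5.82% − 2.17% = 3.650%
Difference (ex-post − ex-ante) = 1.6100% → 1.61%.

1.61%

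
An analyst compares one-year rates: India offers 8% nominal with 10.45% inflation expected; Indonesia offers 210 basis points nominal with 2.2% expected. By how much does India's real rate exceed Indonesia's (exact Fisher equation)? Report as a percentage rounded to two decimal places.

-2.12%

India: (1 + 0.0800)/(1 + 0.1045) − 1 = -2.2182%
Indonesia: (1 + 0.0210)/(1 + 0.0220) − 1 = -0.0978%
Differential = -2.2182% − (-0.0978%) = -2.1204% → -2.12%.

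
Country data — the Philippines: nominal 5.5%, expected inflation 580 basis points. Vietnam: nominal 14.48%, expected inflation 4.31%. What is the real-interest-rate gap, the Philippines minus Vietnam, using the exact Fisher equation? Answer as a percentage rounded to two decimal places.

-10.03%

The Philippines: (1 + 0.0550)/(1 + 0.0580) − 1 = -0.2836%
Vietnam: (1 + 0.1448)/(1 + 0.0431) − 1 = 9.7498%
Differential = -0.2836% − 9.7498% = -10.0333% → -10.03%.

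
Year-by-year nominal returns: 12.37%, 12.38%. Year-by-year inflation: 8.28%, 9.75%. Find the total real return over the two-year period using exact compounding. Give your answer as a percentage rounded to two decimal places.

6.26%

Compound the nominal returns: 1.1237 × 1.1238 = 1.262814.
Compound inflation: 1.0828 × 1.0975 = 1.188373.
Deflate: 1.262814 / 1.188373 = 1.062641.
Total real return = 1.062641 − 1 → 6.26%.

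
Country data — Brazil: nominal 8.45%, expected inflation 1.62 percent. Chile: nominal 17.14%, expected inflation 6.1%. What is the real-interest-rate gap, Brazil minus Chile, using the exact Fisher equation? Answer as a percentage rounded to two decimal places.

-3.68%

Brazil: (1 + 0.0845)/(1 + 0.0162) − 1 = 6.7211%
Chile: (1 + 0.1714)/(1 + 0.0610) − 1 = 10.4053%
Differential = 6.7211% − 10.4053% = -3.6842% → -3.68%.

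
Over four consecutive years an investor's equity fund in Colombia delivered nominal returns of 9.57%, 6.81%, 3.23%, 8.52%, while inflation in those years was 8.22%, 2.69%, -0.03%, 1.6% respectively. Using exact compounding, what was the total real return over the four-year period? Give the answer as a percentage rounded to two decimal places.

Compound the nominal returns: 1.0957 × 1.0681 × 1.0323 × 1.0852 = 1.311050.
Compound inflation: 1.0822 × 1.0269 × 0.9997 × 1.0160 = 1.128753.
Deflate: 1.311050 / 1.128753 = 1.161503.
Total real return = 1.161503 − 1 → 16.15%.

16.15%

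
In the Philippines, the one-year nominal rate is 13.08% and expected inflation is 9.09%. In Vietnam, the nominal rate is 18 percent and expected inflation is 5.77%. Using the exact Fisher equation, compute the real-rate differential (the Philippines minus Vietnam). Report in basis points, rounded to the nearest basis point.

-791 basis points

The Philippines: (1 + 0.1308)/(1 + 0.0909) − 1 = 3.6575%
Vietnam: (1 + 0.1800)/(1 + 0.0577) − 1 = 11.5628%
Differential = 3.6575% − 11.5628% = -7.9053% → -791 basis points.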